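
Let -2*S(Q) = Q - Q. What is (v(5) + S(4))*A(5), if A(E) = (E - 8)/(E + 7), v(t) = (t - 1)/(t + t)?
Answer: -⅒ ≈ -0.10000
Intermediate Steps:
S(Q) = 0 (S(Q) = -(Q - Q)/2 = -½*0 = 0)
v(t) = (-1 + t)/(2*t) (v(t) = (-1 + t)/((2*t)) = (-1 + t)*(1/(2*t)) = (-1 + t)/(2*t))
A(E) = (-8 + E)/(7 + E)
(v(5) + S(4))*A(5) = ((½)*(-1 + 5)/5 + 0)*((-8 + 5)/(7 + 5)) = ((½)*(⅕)*4 + 0)*(-3/12) = (⅖ + 0)*((1/12)*(-3)) = (⅖)*(-¼) = -⅒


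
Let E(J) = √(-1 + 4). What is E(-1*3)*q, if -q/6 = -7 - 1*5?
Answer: 72*√3 ≈ 124.71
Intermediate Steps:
q = 72 (q = -6*(-7 - 1*5) = -6*(-7 - 5) = -6*(-12) = 72)
E(J) = √3
E(-1*3)*q = √3*72 = 72*√3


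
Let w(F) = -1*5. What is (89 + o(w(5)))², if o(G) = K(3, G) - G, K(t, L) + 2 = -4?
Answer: 7744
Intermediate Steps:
w(F) = -5
K(t, L) = -6 (K(t, L) = -2 - 4 = -6)
o(G) = -6 - G
(89 + o(w(5)))² = (89 + (-6 - 1*(-5)))² = (89 + (-6 + 5))² = (89 - 1)² = 88² = 7744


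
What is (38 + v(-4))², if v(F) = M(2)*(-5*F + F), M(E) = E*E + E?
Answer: 17956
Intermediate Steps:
M(E) = E + E² (M(E) = E² + E = E + E²)
v(F) = -24*F (v(F) = (2*(1 + 2))*(-5*F + F) = (2*3)*(-4*F) = 6*(-4*F) = -24*F)
(38 + v(-4))² = (38 - 24*(-4))² = (38 + 96)² = 134² = 17956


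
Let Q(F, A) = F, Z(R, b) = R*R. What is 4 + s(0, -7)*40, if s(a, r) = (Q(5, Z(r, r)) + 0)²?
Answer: 1004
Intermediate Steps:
Z(R, b) = R²
s(a, r) = 25 (s(a, r) = (5 + 0)² = 5² = 25)
4 + s(0, -7)*40 = 4 + 25*40 = 4 + 1000 = 1004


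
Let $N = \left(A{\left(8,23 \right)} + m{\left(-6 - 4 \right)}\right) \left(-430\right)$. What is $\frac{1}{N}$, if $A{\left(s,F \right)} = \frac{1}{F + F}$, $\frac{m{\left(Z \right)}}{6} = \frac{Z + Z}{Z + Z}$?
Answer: $- \frac{23}{59555} \approx -0.0003862$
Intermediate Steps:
$m{\left(Z \right)} = 6$ ($m{\left(Z \right)} = 6 \frac{Z + Z}{Z + Z} = 6 \frac{2 Z}{2 Z} = 6 \cdot 2 Z \frac{1}{2 Z} = 6 \cdot 1 = 6$)
$A{\left(s,F \right)} = \frac{1}{2 F}$
$N = - \frac{59555}{23}$ ($N = \left(\frac{1}{2 \cdot 23} + 6\right) \left(-430\right) = \left(\frac{1}{2} \cdot \frac{1}{23} + 6\right) \left(-430\right) = \left(\frac{1}{46} + 6\right) \left(-430\right) = \frac{277}{46} \left(-430\right) = - \frac{59555}{23} \approx -2589.3$)
$\frac{1}{N} = \frac{1}{- \frac{59555}{23}} = - \frac{23}{59555}$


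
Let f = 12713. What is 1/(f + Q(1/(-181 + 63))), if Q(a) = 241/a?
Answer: -1/15725 ≈ -6.3593e-5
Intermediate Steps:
1/(f + Q(1/(-181 + 63))) = 1/(12713 + 241/(1/(-181 + 63))) = 1/(12713 + 241/(1/(-118))) = 1/(12713 + 241/(-1/118)) = 1/(12713 + 241*(-118)) = 1/(12713 - 28438) = 1/(-15725) = -1/15725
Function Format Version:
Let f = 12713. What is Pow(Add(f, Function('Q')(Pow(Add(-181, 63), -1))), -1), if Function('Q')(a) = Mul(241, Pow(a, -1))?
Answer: Rational(-1, 15725) ≈ -6.3593e-5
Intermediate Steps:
Pow(Add(f, Function('Q')(Pow(Add(-181, 63), -1))), -1) = Pow(Add(12713, Mul(241, Pow(Pow(Add(-181, 63), -1), -1))), -1) = Pow(Add(12713, Mul(241, Pow(Pow(-118, -1), -1))), -1) = Pow(Add(12713, Mul(241, Pow(Rational(-1, 118), -1))), -1) = Pow(Add(12713, Mul(241, -118)), -1) = Pow(Add(12713, -28438), -1) = Pow(-15725, -1) = Rational(-1, 15725)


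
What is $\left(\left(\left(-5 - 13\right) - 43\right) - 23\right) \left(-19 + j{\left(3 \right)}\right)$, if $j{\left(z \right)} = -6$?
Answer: $2100$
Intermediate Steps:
$\left(\left(\left(-5 - 13\right) - 43\right) - 23\right) \left(-19 + j{\left(3 \right)}\right) = \left(\left(\left(-5 - 13\right) - 43\right) - 23\right) \left(-19 - 6\right) = \left(\left(-18 - 43\right) - 23\right) \left(-25\right) = \left(-61 - 23\right) \left(-25\right) = \left(-84\right) \left(-25\right) = 2100$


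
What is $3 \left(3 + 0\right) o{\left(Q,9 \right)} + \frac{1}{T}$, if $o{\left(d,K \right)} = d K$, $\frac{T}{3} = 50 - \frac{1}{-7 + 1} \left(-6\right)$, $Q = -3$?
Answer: $- \frac{35720}{147} \approx -242.99$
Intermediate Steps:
$T = 147$ ($T = 3 \left(50 - \frac{1}{-7 + 1} \left(-6\right)\right) = 3 \left(50 - \frac{1}{-6} \left(-6\right)\right) = 3 \left(50 - \left(- \frac{1}{6}\right) \left(-6\right)\right) = 3 \left(50 - 1\right) = 3 \cdot 49 = 147$)
$o{\left(d,K \right)} = K d$
$3 \left(3 + 0\right) o{\left(Q,9 \right)} + \frac{1}{T} = 3 \left(3 + 0\right) 9 \left(-3\right) + \frac{1}{147} = 3 \cdot 3 \left(-27\right) + \frac{1}{147} = 9 \left(-27\right) + \frac{1}{147} = -243 + \frac{1}{147} = - \frac{35720}{147}$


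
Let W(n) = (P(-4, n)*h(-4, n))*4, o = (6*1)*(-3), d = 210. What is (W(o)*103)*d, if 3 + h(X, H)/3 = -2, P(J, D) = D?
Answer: 23360400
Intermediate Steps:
h(X, H) = -15 (h(X, H) = -9 + 3*(-2) = -9 - 6 = -15)
o = -18 (o = 6*(-3) = -18)
W(n) = -60*n (W(n) = (n*(-15))*4 = -15*n*4 = -60*n)
(W(o)*103)*d = (-60*(-18)*103)*210 = (1080*103)*210 = 111240*210 = 23360400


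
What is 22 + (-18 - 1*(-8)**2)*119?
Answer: -9736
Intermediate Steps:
22 + (-18 - 1*(-8)**2)*119 = 22 + (-18 - 1*64)*119 = 22 + (-18 - 64)*119 = 22 - 82*119 = 22 - 9758 = -9736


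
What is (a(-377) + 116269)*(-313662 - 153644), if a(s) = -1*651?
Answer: -54028985108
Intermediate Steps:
a(s) = -651
(a(-377) + 116269)*(-313662 - 153644) = (-651 + 116269)*(-313662 - 153644) = 115618*(-467306) = -54028985108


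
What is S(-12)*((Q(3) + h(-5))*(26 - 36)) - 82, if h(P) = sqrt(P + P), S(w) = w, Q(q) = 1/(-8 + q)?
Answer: -106 + 120*I*sqrt(10) ≈ -106.0 + 379.47*I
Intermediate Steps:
h(P) = sqrt(2)*sqrt(P) (h(P) = sqrt(2*P) = sqrt(2)*sqrt(P))
S(-12)*((Q(3) + h(-5))*(26 - 36)) - 82 = -12*(1/(-8 + 3) + sqrt(2)*sqrt(-5))*(26 - 36) - 82 = -12*(1/(-5) + sqrt(2)*(I*sqrt(5)))*(-10) - 82 = -12*(-1/5 + I*sqrt(10))*(-10) - 82 = -12*(2 - 10*I*sqrt(10)) - 82 = (-24 + 120*I*sqrt(10)) - 82 = -106 + 120*I*sqrt(10)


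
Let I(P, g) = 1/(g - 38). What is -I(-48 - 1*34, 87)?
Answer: -1/49 ≈ -0.020408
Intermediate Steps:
I(P, g) = 1/(-38 + g)
-I(-48 - 1*34, 87) = -1/(-38 + 87) = -1/49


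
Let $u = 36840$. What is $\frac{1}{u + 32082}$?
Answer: $\frac{1}{68922} \approx 1.4509 \cdot 10^{-5}$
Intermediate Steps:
$\frac{1}{u + 32082} = \frac{1}{36840 + 32082} = \frac{1}{68922}$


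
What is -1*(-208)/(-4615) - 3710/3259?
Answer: -1369194/1156945 ≈ -1.1835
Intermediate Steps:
-1*(-208)/(-4615) - 3710/3259 = 208*(-1/4615) - 3710*1/3259 = -16/355 - 3710/3259 = -1369194/1156945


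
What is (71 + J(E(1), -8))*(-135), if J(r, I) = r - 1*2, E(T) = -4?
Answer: -8775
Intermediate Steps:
J(r, I) = -2 + r (J(r, I) = r - 2 = -2 + r)
(71 + J(E(1), -8))*(-135) = (71 + (-2 - 4))*(-135) = (71 - 6)*(-135) = 65*(-135) = -8775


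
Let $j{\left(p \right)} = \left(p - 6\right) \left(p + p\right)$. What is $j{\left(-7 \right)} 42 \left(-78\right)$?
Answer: $-596232$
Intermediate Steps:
$j{\left(p \right)} = 2 p \left(-6 + p\right)$ ($j{\left(p \right)} = \left(-6 + p\right) 2 p = 2 p \left(-6 + p\right)$)
$j{\left(-7 \right)} 42 \left(-78\right) = 2 \left(-7\right) \left(-6 - 7\right) 42 \left(-78\right) = 2 \left(-7\right) \left(-13\right) 42 \left(-78\right) = 182 \cdot 42 \left(-78\right) = 7644 \left(-78\right) = -596232$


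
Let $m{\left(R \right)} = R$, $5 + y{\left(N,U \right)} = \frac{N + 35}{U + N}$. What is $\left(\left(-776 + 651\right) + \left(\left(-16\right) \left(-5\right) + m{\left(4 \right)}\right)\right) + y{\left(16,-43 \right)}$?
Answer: $- \frac{431}{9} \approx -47.889$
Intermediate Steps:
$y{\left(N,U \right)} = -5 + \frac{35 + N}{N + U}$ ($y{\left(N,U \right)} = -5 + \frac{N + 35}{U + N} = -5 + \frac{35 + N}{N + U}$)
$\left(\left(-776 + 651\right) + \left(\left(-16\right) \left(-5\right) + m{\left(4 \right)}\right)\right) + y{\left(16,-43 \right)} = \left(\left(-776 + 651\right) + \left(\left(-16\right) \left(-5\right) + 4\right)\right) + \frac{35 - -215 - 64}{16 - 43} = \left(-125 + \left(80 + 4\right)\right) + \frac{35 + 215 - 64}{-27} = \left(-125 + 84\right) - \frac{62}{9} = -41 - \frac{62}{9} = - \frac{431}{9}$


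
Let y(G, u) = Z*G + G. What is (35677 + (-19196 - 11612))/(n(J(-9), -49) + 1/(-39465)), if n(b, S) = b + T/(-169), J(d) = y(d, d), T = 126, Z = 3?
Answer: -32474209365/245077819 ≈ -132.51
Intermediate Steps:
y(G, u) = 4*G (y(G, u) = 3*G + G = 4*G)
J(d) = 4*d
n(b, S) = -126/169 + b (n(b, S) = b + 126/(-169) = b + 126*(-1/169) = b - 126/169 = -126/169 + b)
(35677 + (-19196 - 11612))/(n(J(-9), -49) + 1/(-39465)) = (35677 + (-19196 - 11612))/((-126/169 + 4*(-9)) + 1/(-39465)) = (35677 - 30808)/((-126/169 - 36) - 1/39465) = 4869/(-6210/169 - 1/39465) = 4869/(-245077819/6669585) = 4869*(-6669585/245077819) = -32474209365/245077819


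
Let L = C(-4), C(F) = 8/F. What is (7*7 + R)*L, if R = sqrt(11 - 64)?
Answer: -98 - 2*I*sqrt(53) ≈ -98.0 - 14.56*I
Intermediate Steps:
R = I*sqrt(53) (R = sqrt(-53) = I*sqrt(53) ≈ 7.2801*I)
L = -2 (L = 8/(-4) = 8*(-1/4) = -2)
(7*7 + R)*L = (7*7 + I*sqrt(53))*(-2) = (49 + I*sqrt(53))*(-2) = -98 - 2*I*sqrt(53)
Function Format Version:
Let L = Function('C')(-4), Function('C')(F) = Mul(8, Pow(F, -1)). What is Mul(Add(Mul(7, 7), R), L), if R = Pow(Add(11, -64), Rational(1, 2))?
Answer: Add(-98, Mul(-2, I, Pow(53, Rational(1, 2)))) ≈ Add(-98.000, Mul(-14.560, I))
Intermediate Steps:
R = Mul(I, Pow(53, Rational(1, 2))) (R = Pow(-53, Rational(1, 2)) = Mul(I, Pow(53, Rational(1, 2))) ≈ Mul(7.2801, I))
L = -2 (L = Mul(8, Pow(-4, -1)) = Mul(8, Rational(-1, 4)) = -2)
Mul(Add(Mul(7, 7), R), L) = Mul(Add(Mul(7, 7), Mul(I, Pow(53, Rational(1, 2)))), -2) = Mul(Add(49, Mul(I, Pow(53, Rational(1, 2)))), -2) = Add(-98, Mul(-2, I, Pow(53, Rational(1, 2))))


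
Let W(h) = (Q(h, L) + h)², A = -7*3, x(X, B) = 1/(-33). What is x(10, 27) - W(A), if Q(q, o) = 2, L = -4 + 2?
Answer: -11914/33 ≈ -361.03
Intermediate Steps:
x(X, B) = -1/33
L = -2
A = -21
W(h) = (2 + h)²
x(10, 27) - W(A) = -1/33 - (2 - 21)² = -1/33 - 1*(-19)² = -1/33 - 1*361 = -1/33 - 361 = -11914/33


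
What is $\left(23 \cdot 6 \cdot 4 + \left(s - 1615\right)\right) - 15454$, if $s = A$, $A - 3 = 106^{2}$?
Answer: $-5278$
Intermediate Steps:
$A = 11239$ ($A = 3 + 106^{2} = 3 + 11236 = 11239$)
$s = 11239$
$\left(23 \cdot 6 \cdot 4 + \left(s - 1615\right)\right) - 15454 = \left(23 \cdot 6 \cdot 4 + \left(11239 - 1615\right)\right) - 15454 = \left(138 \cdot 4 + \left(11239 - 1615\right)\right) - 15454 = \left(552 + 9624\right) - 15454 = 10176 - 15454 = -5278$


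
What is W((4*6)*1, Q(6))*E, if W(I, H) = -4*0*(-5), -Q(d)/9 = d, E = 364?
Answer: 0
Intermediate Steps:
Q(d) = -9*d
W(I, H) = 0 (W(I, H) = 0*(-5) = 0)
W((4*6)*1, Q(6))*E = 0*364 = 0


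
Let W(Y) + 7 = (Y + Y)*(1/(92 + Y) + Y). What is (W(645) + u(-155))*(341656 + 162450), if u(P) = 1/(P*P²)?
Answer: 1151147921699624339628/2744495875 ≈ 4.1944e+11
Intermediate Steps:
u(P) = P⁻³ (u(P) = 1/(P³) = P⁻³)
W(Y) = -7 + 2*Y*(Y + 1/(92 + Y)) (W(Y) = -7 + (Y + Y)*(1/(92 + Y) + Y) = -7 + (2*Y)*(Y + 1/(92 + Y)) = -7 + 2*Y*(Y + 1/(92 + Y)))
(W(645) + u(-155))*(341656 + 162450) = ((-644 - 5*645 + 2*645³ + 184*645²)/(92 + 645) + (-155)⁻³)*(341656 + 162450) = ((-644 - 3225 + 2*268336125 + 184*416025)/737 - 1/3723875)*504106 = ((-644 - 3225 + 536672250 + 76548600)/737 - 1/3723875)*504106 = ((1/737)*613216981 - 1/3723875)*504106 = (613216981/737 - 1/3723875)*504106 = (2283543385120638/2744495875)*504106 = 1151147921699624339628/2744495875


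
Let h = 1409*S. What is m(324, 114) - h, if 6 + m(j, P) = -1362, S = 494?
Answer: -697414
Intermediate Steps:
m(j, P) = -1368 (m(j, P) = -6 - 1362 = -1368)
h = 696046 (h = 1409*494 = 696046)
m(324, 114) - h = -1368 - 1*696046 = -1368 - 696046 = -697414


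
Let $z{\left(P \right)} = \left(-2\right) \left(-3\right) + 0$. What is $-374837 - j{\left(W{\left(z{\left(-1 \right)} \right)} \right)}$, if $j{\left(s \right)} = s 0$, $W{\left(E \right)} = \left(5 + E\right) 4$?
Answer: $-374837$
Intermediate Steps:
$z{\left(P \right)} = 6$ ($z{\left(P \right)} = 6 + 0 = 6$)
$W{\left(E \right)} = 20 + 4 E$
$j{\left(s \right)} = 0$
$-374837 - j{\left(W{\left(z{\left(-1 \right)} \right)} \right)} = -374837 - 0 = -374837 + 0 = -374837$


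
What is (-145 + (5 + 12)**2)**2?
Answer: 20736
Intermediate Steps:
(-145 + (5 + 12)**2)**2 = (-145 + 17**2)**2 = (-145 + 289)**2 = 144**2 = 20736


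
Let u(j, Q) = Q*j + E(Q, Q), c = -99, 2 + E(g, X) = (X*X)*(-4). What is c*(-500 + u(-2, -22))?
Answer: 237006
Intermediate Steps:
E(g, X) = -2 - 4*X² (E(g, X) = -2 + (X*X)*(-4) = -2 + X²*(-4) = -2 - 4*X²)
u(j, Q) = -2 - 4*Q² + Q*j (u(j, Q) = Q*j + (-2 - 4*Q²) = -2 - 4*Q² + Q*j)
c*(-500 + u(-2, -22)) = -99*(-500 + (-2 - 4*(-22)² - 22*(-2))) = -99*(-500 + (-2 - 4*484 + 44)) = -99*(-500 + (-2 - 1936 + 44)) = -99*(-500 - 1894) = -99*(-2394) = 237006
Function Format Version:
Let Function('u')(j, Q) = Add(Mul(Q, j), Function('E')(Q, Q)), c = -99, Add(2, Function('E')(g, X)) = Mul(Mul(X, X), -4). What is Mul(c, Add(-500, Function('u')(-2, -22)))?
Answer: 237006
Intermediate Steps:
Function('E')(g, X) = Add(-2, Mul(-4, Pow(X, 2))) (Function('E')(g, X) = Add(-2, Mul(Mul(X, X), -4)) = Add(-2, Mul(Pow(X, 2), -4)) = Add(-2, Mul(-4, Pow(X, 2))))
Function('u')(j, Q) = Add(-2, Mul(-4, Pow(Q, 2)), Mul(Q, j)) (Function('u')(j, Q) = Add(Mul(Q, j), Add(-2, Mul(-4, Pow(Q, 2)))) = Add(-2, Mul(-4, Pow(Q, 2)), Mul(Q, j)))
Mul(c, Add(-500, Function('u')(-2, -22))) = Mul(-99, Add(-500, Add(-2, Mul(-4, Pow(-22, 2)), Mul(-22, -2)))) = Mul(-99, Add(-500, Add(-2, Mul(-4, 484), 44))) = Mul(-99, Add(-500, Add(-2, -1936, 44))) = Mul(-99, Add(-500, -1894)) = Mul(-99, -2394) = 237006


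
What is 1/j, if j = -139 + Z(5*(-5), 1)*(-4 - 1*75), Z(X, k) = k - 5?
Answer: 1/177 ≈ 0.0056497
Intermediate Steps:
Z(X, k) = -5 + k
j = 177 (j = -139 + (-5 + 1)*(-4 - 1*75) = -139 - 4*(-4 - 75) = -139 - 4*(-79) = -139 + 316 = 177)
1/j = 1/177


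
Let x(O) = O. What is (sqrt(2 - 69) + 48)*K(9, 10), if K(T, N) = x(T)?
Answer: 432 + 9*I*sqrt(67) ≈ 432.0 + 73.668*I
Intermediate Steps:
K(T, N) = T
(sqrt(2 - 69) + 48)*K(9, 10) = (sqrt(2 - 69) + 48)*9 = (sqrt(-67) + 48)*9 = (I*sqrt(67) + 48)*9 = (48 + I*sqrt(67))*9 = 432 + 9*I*sqrt(67)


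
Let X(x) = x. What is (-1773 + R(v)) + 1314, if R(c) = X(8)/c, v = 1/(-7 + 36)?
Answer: -227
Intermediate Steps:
v = 1/29 ≈ 0.034483
R(c) = 8/c
(-1773 + R(v)) + 1314 = (-1773 + 8/(1/29)) + 1314 = (-1773 + 8*29) + 1314 = (-1773 + 232) + 1314 = -1541 + 1314 = -227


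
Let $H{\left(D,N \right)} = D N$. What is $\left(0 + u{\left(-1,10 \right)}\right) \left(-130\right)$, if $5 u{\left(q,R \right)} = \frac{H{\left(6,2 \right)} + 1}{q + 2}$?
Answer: $-338$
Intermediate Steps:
$u{\left(q,R \right)} = \frac{13}{5 \left(2 + q\right)}$ ($u{\left(q,R \right)} = \frac{\left(6 \cdot 2 + 1\right) \frac{1}{q + 2}}{5} = \frac{\left(12 + 1\right) \frac{1}{2 + q}}{5} = \frac{13 \frac{1}{2 + q}}{5} = \frac{13}{5 \left(2 + q\right)}$)
$\left(0 + u{\left(-1,10 \right)}\right) \left(-130\right) = \left(0 + \frac{13}{5 \left(2 - 1\right)}\right) \left(-130\right) = \left(0 + \frac{13}{5 \cdot 1}\right) \left(-130\right) = \left(0 + \frac{13}{5} \cdot 1\right) \left(-130\right) = \left(0 + \frac{13}{5}\right) \left(-130\right) = \frac{13}{5} \left(-130\right) = -338$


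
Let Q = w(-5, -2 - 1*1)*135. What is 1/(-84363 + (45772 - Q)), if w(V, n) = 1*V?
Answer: -1/37916 ≈ -2.6374e-5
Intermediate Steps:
w(V, n) = V
Q = -675 (Q = -5*135 = -675)
1/(-84363 + (45772 - Q)) = 1/(-84363 + (45772 - 1*(-675))) = 1/(-84363 + (45772 + 675)) = 1/(-84363 + 46447) = 1/(-37916) = -1/37916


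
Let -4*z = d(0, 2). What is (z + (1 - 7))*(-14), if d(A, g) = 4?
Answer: 98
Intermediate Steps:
z = -1 (z = -1/4*4 = -1)
(z + (1 - 7))*(-14) = (-1 + (1 - 7))*(-14) = (-1 - 6)*(-14) = -7*(-14) = 98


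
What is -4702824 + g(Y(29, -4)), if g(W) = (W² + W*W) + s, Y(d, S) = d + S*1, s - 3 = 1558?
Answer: -4700013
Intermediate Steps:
s = 1561 (s = 3 + 1558 = 1561)
Y(d, S) = S + d (Y(d, S) = d + S = S + d)
g(W) = 1561 + 2*W² (g(W) = (W² + W*W) + 1561 = (W² + W²) + 1561 = 2*W² + 1561 = 1561 + 2*W²)
-4702824 + g(Y(29, -4)) = -4702824 + (1561 + 2*(-4 + 29)²) = -4702824 + (1561 + 2*25²) = -4702824 + (1561 + 2*625) = -4702824 + (1561 + 1250) = -4702824 + 2811 = -4700013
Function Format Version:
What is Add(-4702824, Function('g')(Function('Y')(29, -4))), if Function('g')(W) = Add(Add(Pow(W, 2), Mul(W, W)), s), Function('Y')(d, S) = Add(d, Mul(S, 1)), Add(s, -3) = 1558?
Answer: -4700013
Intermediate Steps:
s = 1561 (s = Add(3, 1558) = 1561)
Function('Y')(d, S) = Add(S, d) (Function('Y')(d, S) = Add(d, S) = Add(S, d))
Function('g')(W) = Add(1561, Mul(2, Pow(W, 2))) (Function('g')(W) = Add(Add(Pow(W, 2), Mul(W, W)), 1561) = Add(Add(Pow(W, 2), Pow(W, 2)), 1561) = Add(Mul(2, Pow(W, 2)), 1561) = Add(1561, Mul(2, Pow(W, 2))))
Add(-4702824, Function('g')(Function('Y')(29, -4))) = Add(-4702824, Add(1561, Mul(2, Pow(Add(-4, 29), 2)))) = Add(-4702824, Add(1561, Mul(2, Pow(25, 2)))) = Add(-4702824, Add(1561, Mul(2, 625))) = Add(-4702824, Add(1561, 1250)) = Add(-4702824, 2811) = -4700013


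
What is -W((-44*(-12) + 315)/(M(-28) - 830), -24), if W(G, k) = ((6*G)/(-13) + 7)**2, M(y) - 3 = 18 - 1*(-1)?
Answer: -1543939849/27583504 ≈ -55.973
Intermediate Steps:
M(y) = 22 (M(y) = 3 + (18 - 1*(-1)) = 3 + (18 + 1) = 3 + 19 = 22)
W(G, k) = (7 - 6*G/13)**2 (W(G, k) = ((6*G)*(-1/13) + 7)**2 = (-6*G/13 + 7)**2 = (7 - 6*G/13)**2)
-W((-44*(-12) + 315)/(M(-28) - 830), -24) = -(-91 + 6*((-44*(-12) + 315)/(22 - 830)))**2/169 = -(-91 + 6*((528 + 315)/(-808)))**2/169 = -(-91 + 6*(843*(-1/808)))**2/169 = -(-91 + 6*(-843/808))**2/169 = -(-91 - 2529/404)**2/169 = -(-39293/404)**2/169 = -1543939849/(169*163216) = -1*1543939849/27583504 = -1543939849/27583504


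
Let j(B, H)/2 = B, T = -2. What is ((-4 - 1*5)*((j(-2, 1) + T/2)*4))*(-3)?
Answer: -540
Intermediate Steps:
j(B, H) = 2*B
((-4 - 1*5)*((j(-2, 1) + T/2)*4))*(-3) = ((-4 - 1*5)*((2*(-2) - 2/2)*4))*(-3) = ((-4 - 5)*((-4 - 2*½)*4))*(-3) = -9*(-4 - 1)*4*(-3) = -(-45)*4*(-3) = -9*(-20)*(-3) = 180*(-3) = -540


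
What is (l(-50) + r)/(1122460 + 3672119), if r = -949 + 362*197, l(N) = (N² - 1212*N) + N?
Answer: 133415/4794579 ≈ 0.027826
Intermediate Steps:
l(N) = N² - 1211*N
r = 70365 (r = -949 + 71314 = 70365)
(l(-50) + r)/(1122460 + 3672119) = (-50*(-1211 - 50) + 70365)/(1122460 + 3672119) = (-50*(-1261) + 70365)/4794579 = (63050 + 70365)*(1/4794579) = 133415*(1/4794579) = 133415/4794579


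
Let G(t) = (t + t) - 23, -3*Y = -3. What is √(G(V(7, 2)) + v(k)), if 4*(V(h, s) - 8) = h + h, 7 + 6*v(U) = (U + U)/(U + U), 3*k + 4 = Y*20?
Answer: I ≈ 1.0*I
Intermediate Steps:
Y = 1 (Y = -⅓*(-3) = 1)
k = 16/3 (k = -4/3 + (1*20)/3 = -4/3 + (⅓)*20 = -4/3 + 20/3 = 16/3 ≈ 5.3333)
v(U) = -1 (v(U) = -7/6 + ((U + U)/(U + U))/6 = -7/6 + ((2*U)/((2*U)))/6 = -7/6 + ((2*U)*(1/(2*U)))/6 = -7/6 + (⅙)*1 = -7/6 + ⅙ = -1)
V(h, s) = 8 + h/2 (V(h, s) = 8 + (h + h)/4 = 8 + (2*h)/4 = 8 + h/2)
G(t) = -23 + 2*t (G(t) = 2*t - 23 = -23 + 2*t)
√(G(V(7, 2)) + v(k)) = √((-23 + 2*(8 + (½)*7)) - 1) = √((-23 + 2*(8 + 7/2)) - 1) = √((-23 + 2*(23/2)) - 1) = √((-23 + 23) - 1) = √(0 - 1) = √(-1) = I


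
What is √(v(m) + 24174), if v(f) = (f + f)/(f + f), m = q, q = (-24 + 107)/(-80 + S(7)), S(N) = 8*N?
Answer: 5*√967 ≈ 155.48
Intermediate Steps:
q = -83/24 (q = (-24 + 107)/(-80 + 8*7) = 83/(-80 + 56) = 83/(-24) = 83*(-1/24) = -83/24 ≈ -3.4583)
m = -83/24 ≈ -3.4583
v(f) = 1 (v(f) = (2*f)/((2*f)) = (2*f)*(1/(2*f)) = 1)
√(v(m) + 24174) = √(1 + 24174) = √24175 = 5*√967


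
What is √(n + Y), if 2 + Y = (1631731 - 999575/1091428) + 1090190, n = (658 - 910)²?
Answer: √829509197135447933/545714 ≈ 1669.0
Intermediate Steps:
n = 63504 (n = (-252)² = 63504)
Y = 2970777610757/1091428 (Y = -2 + ((1631731 - 999575/1091428) + 1090190) = -2 + (1780915902293/1091428 + 1090190) = -2 + 2970779793613/1091428 = 2970777610757/1091428 ≈ 2.7219e+6)
√(n + Y) = √(63504 + 2970777610757/1091428) = √(3040087654469/1091428) = √829509197135447933/545714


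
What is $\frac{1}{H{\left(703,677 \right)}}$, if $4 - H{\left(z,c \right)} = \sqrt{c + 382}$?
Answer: $- \frac{4}{1043} - \frac{\sqrt{1059}}{1043} \approx -0.035036$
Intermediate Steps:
$H{\left(z,c \right)} = 4 - \sqrt{382 + c}$ ($H{\left(z,c \right)} = 4 - \sqrt{c + 382} = 4 - \sqrt{382 + c}$)
$\frac{1}{H{\left(703,677 \right)}} = \frac{1}{4 - \sqrt{382 + 677}} = \frac{1}{4 - \sqrt{1059}}$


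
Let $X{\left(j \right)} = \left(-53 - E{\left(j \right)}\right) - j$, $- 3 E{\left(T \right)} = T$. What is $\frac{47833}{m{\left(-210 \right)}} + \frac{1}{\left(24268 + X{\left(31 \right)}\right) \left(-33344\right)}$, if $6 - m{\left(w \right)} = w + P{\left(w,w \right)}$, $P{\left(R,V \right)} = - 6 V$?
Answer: $- \frac{28941446959487}{631674171072} \approx -45.817$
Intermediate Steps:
$E{\left(T \right)} = - \frac{T}{3}$
$X{\left(j \right)} = -53 - \frac{2 j}{3}$ ($X{\left(j \right)} = \left(-53 - - \frac{j}{3}\right) - j = \left(-53 + \frac{j}{3}\right) - j = -53 - \frac{2 j}{3}$)
$m{\left(w \right)} = 6 + 5 w$ ($m{\left(w \right)} = 6 - \left(w - 6 w\right) = 6 - - 5 w = 6 + 5 w$)
$\frac{47833}{m{\left(-210 \right)}} + \frac{1}{\left(24268 + X{\left(31 \right)}\right) \left(-33344\right)} = \frac{47833}{6 + 5 \left(-210\right)} + \frac{1}{\left(24268 - \frac{221}{3}\right) \left(-33344\right)} = \frac{47833}{6 - 1050} + \frac{1}{24268 - \frac{221}{3}} \left(- \frac{1}{33344}\right) = \frac{47833}{-1044} + \frac{1}{24268 - \frac{221}{3}} \left(- \frac{1}{33344}\right) = 47833 \left(- \frac{1}{1044}\right) + \frac{1}{\frac{72583}{3}} \left(- \frac{1}{33344}\right) = - \frac{47833}{1044} + \frac{3}{72583} \left(- \frac{1}{33344}\right) = - \frac{47833}{1044} - \frac{3}{2420207552} = - \frac{28941446959487}{631674171072}$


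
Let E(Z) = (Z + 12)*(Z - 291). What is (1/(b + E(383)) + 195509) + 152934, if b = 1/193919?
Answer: 2455483556914142/7047016461 ≈ 3.4844e+5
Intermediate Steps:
b = 1/193919 ≈ 5.1568e-6
E(Z) = (-291 + Z)*(12 + Z) (E(Z) = (12 + Z)*(-291 + Z) = (-291 + Z)*(12 + Z))
(1/(b + E(383)) + 195509) + 152934 = (1/(1/193919 + (-3492 + 383**2 - 279*383)) + 195509) + 152934 = (1/(1/193919 + (-3492 + 146689 - 106857)) + 195509) + 152934 = (1/(1/193919 + 36340) + 195509) + 152934 = (1/(7047016461/193919) + 195509) + 152934 = (193919/7047016461 + 195509) + 152934 = 1377755141467568/7047016461 + 152934 = 2455483556914142/7047016461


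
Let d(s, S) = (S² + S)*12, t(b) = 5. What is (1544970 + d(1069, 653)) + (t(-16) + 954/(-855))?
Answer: 633623199/95 ≈ 6.6697e+6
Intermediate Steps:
d(s, S) = 12*S + 12*S² (d(s, S) = (S + S²)*12 = 12*S + 12*S²)
(1544970 + d(1069, 653)) + (t(-16) + 954/(-855)) = (1544970 + 12*653*(1 + 653)) + (5 + 954/(-855)) = (1544970 + 12*653*654) + (5 - 1/855*954) = (1544970 + 5124744) + (5 - 106/95) = 6669714 + 369/95 = 633623199/95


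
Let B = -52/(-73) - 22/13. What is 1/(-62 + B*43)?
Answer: -949/98828 ≈ -0.0096025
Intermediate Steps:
B = -930/949 (B = -52*(-1/73) - 22*1/13 = 52/73 - 22/13 = -930/949 ≈ -0.97998)
1/(-62 + B*43) = 1/(-62 - 930/949*43) = 1/(-62 - 39990/949) = 1/(-98828/949) = -949/98828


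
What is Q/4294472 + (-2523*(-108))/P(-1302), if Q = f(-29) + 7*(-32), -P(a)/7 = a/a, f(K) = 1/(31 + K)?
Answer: -47762241225/1226992 ≈ -38926.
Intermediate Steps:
P(a) = -7 (P(a) = -7*a/a = -7*1 = -7)
Q = -447/2 (Q = 1/(31 - 29) + 7*(-32) = 1/2 - 224 = -447/2 ≈ -223.50)
Q/4294472 + (-2523*(-108))/P(-1302) = -447/2/4294472 - 2523*(-108)/(-7) = -447/2*1/4294472 + 272484*(-1/7) = -447/8588944 - 272484/7 = -47762241225/1226992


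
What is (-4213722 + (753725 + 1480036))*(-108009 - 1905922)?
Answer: 3987504836691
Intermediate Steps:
(-4213722 + (753725 + 1480036))*(-108009 - 1905922) = (-4213722 + 2233761)*(-2013931) = -1979961*(-2013931) = 3987504836691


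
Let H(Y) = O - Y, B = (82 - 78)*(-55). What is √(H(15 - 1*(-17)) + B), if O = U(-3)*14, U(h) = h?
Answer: 7*I*√6 ≈ 17.146*I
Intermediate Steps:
B = -220 (B = 4*(-55) = -220)
O = -42 (O = -3*14 = -42)
H(Y) = -42 - Y
√(H(15 - 1*(-17)) + B) = √((-42 - (15 - 1*(-17))) - 220) = √((-42 - (15 + 17)) - 220) = √((-42 - 1*32) - 220) = √((-42 - 32) - 220) = √(-74 - 220) = √(-294) = 7*I*√6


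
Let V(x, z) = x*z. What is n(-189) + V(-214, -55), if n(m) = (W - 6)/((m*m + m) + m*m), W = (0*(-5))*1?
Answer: 279549268/23751 ≈ 11770.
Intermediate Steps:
W = 0 (W = 0*1 = 0)
n(m) = -6/(m + 2*m²) (n(m) = (0 - 6)/((m*m + m) + m*m) = -6/((m² + m) + m²) = -6/((m + m²) + m²) = -6/(m + 2*m²))
n(-189) + V(-214, -55) = -6/(-189*(1 + 2*(-189))) - 214*(-55) = -6*(-1/189)/(1 - 378) + 11770 = -6*(-1/189)/(-377) + 11770 = -6*(-1/189)*(-1/377) + 11770 = -2/23751 + 11770 = 279549268/23751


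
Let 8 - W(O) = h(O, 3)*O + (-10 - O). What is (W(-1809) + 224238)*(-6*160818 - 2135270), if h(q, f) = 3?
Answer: -706449961572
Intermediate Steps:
W(O) = 18 - 2*O (W(O) = 8 - (3*O + (-10 - O)) = 8 - (-10 + 2*O) = 8 + (10 - 2*O) = 18 - 2*O)
(W(-1809) + 224238)*(-6*160818 - 2135270) = ((18 - 2*(-1809)) + 224238)*(-6*160818 - 2135270) = ((18 + 3618) + 224238)*(-964908 - 2135270) = (3636 + 224238)*(-3100178) = 227874*(-3100178) = -706449961572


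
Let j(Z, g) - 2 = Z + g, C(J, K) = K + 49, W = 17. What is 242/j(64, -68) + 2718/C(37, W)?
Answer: -878/11 ≈ -79.818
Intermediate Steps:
C(J, K) = 49 + K
j(Z, g) = 2 + Z + g (j(Z, g) = 2 + (Z + g) = 2 + Z + g)
242/j(64, -68) + 2718/C(37, W) = 242/(2 + 64 - 68) + 2718/(49 + 17) = 242/(-2) + 2718/66 = 242*(-½) + 2718*(1/66) = -121 + 453/11 = -878/11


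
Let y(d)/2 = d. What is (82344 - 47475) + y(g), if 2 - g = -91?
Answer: 35055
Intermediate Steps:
g = 93 (g = 2 - 1*(-91) = 2 + 91 = 93)
y(d) = 2*d
(82344 - 47475) + y(g) = (82344 - 47475) + 2*93 = 34869 + 186 = 35055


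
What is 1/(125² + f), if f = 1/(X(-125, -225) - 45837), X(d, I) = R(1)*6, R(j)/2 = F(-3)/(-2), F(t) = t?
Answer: 45819/715921874 ≈ 6.4000e-5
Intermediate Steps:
R(j) = 3 (R(j) = 2*(-3/(-2)) = 2*(-3*(-½)) = 2*(3/2) = 3)
X(d, I) = 18 (X(d, I) = 3*6 = 18)
f = -1/45819 (f = 1/(18 - 45837) = 1/(-45819) = -1/45819 ≈ -2.1825e-5)
1/(125² + f) = 1/(125² - 1/45819) = 1/(15625 - 1/45819) = 1/(715921874/45819) = 45819/715921874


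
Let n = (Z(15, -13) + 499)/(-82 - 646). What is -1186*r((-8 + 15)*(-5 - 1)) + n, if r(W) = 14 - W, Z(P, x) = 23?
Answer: -24175685/364 ≈ -66417.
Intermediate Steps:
n = -261/364 (n = (23 + 499)/(-82 - 646) = 522/(-728) = 522*(-1/728) = -261/364 ≈ -0.71703)
-1186*r((-8 + 15)*(-5 - 1)) + n = -1186*(14 - (-8 + 15)*(-5 - 1)) - 261/364 = -1186*(14 - 7*(-6)) - 261/364 = -1186*(14 - 1*(-42)) - 261/364 = -1186*(14 + 42) - 261/364 = -1186*56 - 261/364 = -66416 - 261/364 = -24175685/364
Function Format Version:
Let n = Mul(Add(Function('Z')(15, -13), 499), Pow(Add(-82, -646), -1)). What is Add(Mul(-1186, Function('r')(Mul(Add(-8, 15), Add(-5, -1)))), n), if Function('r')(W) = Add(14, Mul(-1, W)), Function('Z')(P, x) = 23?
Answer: Rational(-24175685, 364) ≈ -66417.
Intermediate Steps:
n = Rational(-261, 364) (n = Mul(Add(23, 499), Pow(Add(-82, -646), -1)) = Mul(522, Pow(-728, -1)) = Mul(522, Rational(-1, 728)) = Rational(-261, 364) ≈ -0.71703)
Add(Mul(-1186, Function('r')(Mul(Add(-8, 15), Add(-5, -1)))), n) = Add(Mul(-1186, Add(14, Mul(-1, Mul(Add(-8, 15), Add(-5, -1))))), Rational(-261, 364)) = Add(Mul(-1186, Add(14, Mul(-1, Mul(7, -6)))), Rational(-261, 364)) = Add(Mul(-1186, Add(14, Mul(-1, -42))), Rational(-261, 364)) = Add(Mul(-1186, Add(14, 42)), Rational(-261, 364)) = Add(Mul(-1186, 56), Rational(-261, 364)) = Add(-66416, Rational(-261, 364)) = Rational(-24175685, 364)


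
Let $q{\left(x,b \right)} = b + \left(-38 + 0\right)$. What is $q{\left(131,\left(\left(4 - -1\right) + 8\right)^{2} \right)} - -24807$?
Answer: $24938$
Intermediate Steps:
$q{\left(x,b \right)} = -38 + b$ ($q{\left(x,b \right)} = b - 38 = -38 + b$)
$q{\left(131,\left(\left(4 - -1\right) + 8\right)^{2} \right)} - -24807 = \left(-38 + \left(\left(4 - -1\right) + 8\right)^{2}\right) - -24807 = \left(-38 + \left(\left(4 + 1\right) + 8\right)^{2}\right) + 24807 = \left(-38 + \left(5 + 8\right)^{2}\right) + 24807 = \left(-38 + 13^{2}\right) + 24807 = \left(-38 + 169\right) + 24807 = 131 + 24807 = 24938$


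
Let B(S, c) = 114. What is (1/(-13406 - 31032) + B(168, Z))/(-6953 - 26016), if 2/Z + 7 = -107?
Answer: -5065931/1465076422 ≈ -0.0034578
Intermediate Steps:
Z = -1/57 (Z = 2/(-7 - 107) = 2/(-114) = 2*(-1/114) = -1/57 ≈ -0.017544)
(1/(-13406 - 31032) + B(168, Z))/(-6953 - 26016) = (1/(-13406 - 31032) + 114)/(-6953 - 26016) = (1/(-44438) + 114)/(-32969) = (-1/44438 + 114)*(-1/32969) = (5065931/44438)*(-1/32969) = -5065931/1465076422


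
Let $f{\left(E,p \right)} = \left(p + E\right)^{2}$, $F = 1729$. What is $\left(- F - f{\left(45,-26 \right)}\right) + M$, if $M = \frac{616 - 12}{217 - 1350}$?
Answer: $- \frac{2368574}{1133} \approx -2090.5$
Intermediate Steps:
$f{\left(E,p \right)} = \left(E + p\right)^{2}$
$M = - \frac{604}{1133}$ ($M = \frac{604}{-1133} = 604 \left(- \frac{1}{1133}\right) = - \frac{604}{1133} \approx -0.5331$)
$\left(- F - f{\left(45,-26 \right)}\right) + M = \left(\left(-1\right) 1729 - \left(45 - 26\right)^{2}\right) - \frac{604}{1133} = \left(-1729 - 19^{2}\right) - \frac{604}{1133} = \left(-1729 - 361\right) - \frac{604}{1133} = -2090 - \frac{604}{1133} = - \frac{2368574}{1133}$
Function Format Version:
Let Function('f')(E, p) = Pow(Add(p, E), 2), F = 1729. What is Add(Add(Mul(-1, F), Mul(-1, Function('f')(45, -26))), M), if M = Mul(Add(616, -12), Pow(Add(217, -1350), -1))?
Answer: Rational(-2368574, 1133) ≈ -2090.5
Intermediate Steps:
Function('f')(E, p) = Pow(Add(E, p), 2)
M = Rational(-604, 1133) (M = Mul(604, Pow(-1133, -1)) = Mul(604, Rational(-1, 1133)) = Rational(-604, 1133) ≈ -0.53310)
Add(Add(Mul(-1, F), Mul(-1, Function('f')(45, -26))), M) = Add(Add(Mul(-1, 1729), Mul(-1, Pow(Add(45, -26), 2))), Rational(-604, 1133)) = Add(Add(-1729, Mul(-1, Pow(19, 2))), Rational(-604, 1133)) = Add(Add(-1729, Mul(-1, 361)), Rational(-604, 1133)) = Add(Add(-1729, -361), Rational(-604, 1133)) = Add(-2090, Rational(-604, 1133)) = Rational(-2368574, 1133)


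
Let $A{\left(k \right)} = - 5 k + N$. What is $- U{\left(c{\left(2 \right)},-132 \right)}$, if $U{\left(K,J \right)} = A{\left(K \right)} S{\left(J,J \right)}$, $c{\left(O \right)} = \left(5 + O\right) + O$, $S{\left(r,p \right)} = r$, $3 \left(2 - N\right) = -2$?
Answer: $-5588$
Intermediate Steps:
$N = \frac{8}{3}$ ($N = 2 - - \frac{2}{3} = 2 + \frac{2}{3} = \frac{8}{3} \approx 2.6667$)
$A{\left(k \right)} = \frac{8}{3} - 5 k$ ($A{\left(k \right)} = - 5 k + \frac{8}{3} = \frac{8}{3} - 5 k$)
$c{\left(O \right)} = 5 + 2 O$
$U{\left(K,J \right)} = J \left(\frac{8}{3} - 5 K\right)$ ($U{\left(K,J \right)} = \left(\frac{8}{3} - 5 K\right) J = J \left(\frac{8}{3} - 5 K\right)$)
$- U{\left(c{\left(2 \right)},-132 \right)} = - \frac{\left(-132\right) \left(8 - 15 \left(5 + 2 \cdot 2\right)\right)}{3} = - \frac{\left(-132\right) \left(8 - 15 \left(5 + 4\right)\right)}{3} = - \frac{\left(-132\right) \left(8 - 135\right)}{3} = - \frac{\left(-132\right) \left(-127\right)}{3} = \left(-1\right) 5588 = -5588$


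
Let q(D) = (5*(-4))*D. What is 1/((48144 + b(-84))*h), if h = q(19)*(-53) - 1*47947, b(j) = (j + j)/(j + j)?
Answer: -1/1338768015 ≈ -7.4696e-10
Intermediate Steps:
q(D) = -20*D
b(j) = 1 (b(j) = (2*j)/((2*j)) = (2*j)*(1/(2*j)) = 1)
h = -27807 (h = -20*19*(-53) - 1*47947 = -380*(-53) - 47947 = 20140 - 47947 = -27807)
1/((48144 + b(-84))*h) = 1/((48144 + 1)*(-27807)) = -1/27807/48145 = (1/48145)*(-1/27807) = -1/1338768015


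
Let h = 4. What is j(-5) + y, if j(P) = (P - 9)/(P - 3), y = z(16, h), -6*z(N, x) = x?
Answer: 13/12 ≈ 1.0833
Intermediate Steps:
z(N, x) = -x/6
y = -⅔ (y = -⅙*4 = -⅔ ≈ -0.66667)
j(P) = (-9 + P)/(-3 + P)
j(-5) + y = (-9 - 5)/(-3 - 5) - ⅔ = -14/(-8) - ⅔ = -⅛*(-14) - ⅔ = 7/4 - ⅔ = 13/12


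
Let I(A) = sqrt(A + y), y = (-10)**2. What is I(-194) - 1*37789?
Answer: -37789 + I*sqrt(94) ≈ -37789.0 + 9.6954*I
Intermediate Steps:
y = 100
I(A) = sqrt(100 + A) (I(A) = sqrt(A + 100) = sqrt(100 + A))
I(-194) - 1*37789 = sqrt(100 - 194) - 1*37789 = sqrt(-94) - 37789 = I*sqrt(94) - 37789 = -37789 + I*sqrt(94)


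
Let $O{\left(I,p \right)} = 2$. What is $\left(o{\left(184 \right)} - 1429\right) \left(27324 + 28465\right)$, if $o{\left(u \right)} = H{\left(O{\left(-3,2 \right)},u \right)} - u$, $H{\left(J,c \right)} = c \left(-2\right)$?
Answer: $-110518009$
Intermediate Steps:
$H{\left(J,c \right)} = - 2 c$
$o{\left(u \right)} = - 3 u$ ($o{\left(u \right)} = - 2 u - u = - 3 u$)
$\left(o{\left(184 \right)} - 1429\right) \left(27324 + 28465\right) = \left(\left(-3\right) 184 - 1429\right) \left(27324 + 28465\right) = \left(-552 - 1429\right) 55789 = \left(-1981\right) 55789 = -110518009$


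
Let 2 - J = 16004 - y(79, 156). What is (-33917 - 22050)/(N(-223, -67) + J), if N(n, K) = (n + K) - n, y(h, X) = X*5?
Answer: 55967/15289 ≈ 3.6606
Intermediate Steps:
y(h, X) = 5*X
N(n, K) = K (N(n, K) = (K + n) - n = K)
J = -15222 (J = 2 - (16004 - 5*156) = 2 - (16004 - 1*780) = 2 - (16004 - 780) = 2 - 1*15224 = 2 - 15224 = -15222)
(-33917 - 22050)/(N(-223, -67) + J) = (-33917 - 22050)/(-67 - 15222) = -55967/(-15289) = -55967*(-1/15289) = 55967/15289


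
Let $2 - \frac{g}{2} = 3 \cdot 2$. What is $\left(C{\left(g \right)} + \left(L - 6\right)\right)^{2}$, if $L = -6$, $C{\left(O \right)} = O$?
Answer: $400$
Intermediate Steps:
$g = -8$ ($g = 4 - 2 \cdot 3 \cdot 2 = 4 - 12 = -8$)
$\left(C{\left(g \right)} + \left(L - 6\right)\right)^{2} = \left(-8 - 12\right)^{2} = \left(-20\right)^{2} = 400$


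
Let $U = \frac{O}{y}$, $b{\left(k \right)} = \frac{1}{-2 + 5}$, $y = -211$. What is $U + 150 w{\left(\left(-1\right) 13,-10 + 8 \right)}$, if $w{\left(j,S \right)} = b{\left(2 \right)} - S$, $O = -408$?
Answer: $\frac{74258}{211} \approx 351.93$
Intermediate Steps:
$b{\left(k \right)} = \frac{1}{3}$
$U = \frac{408}{211}$ ($U = - \frac{408}{-211} = \left(-408\right) \left(- \frac{1}{211}\right) = \frac{408}{211} \approx 1.9336$)
$w{\left(j,S \right)} = \frac{1}{3} - S$
$U + 150 w{\left(\left(-1\right) 13,-10 + 8 \right)} = \frac{408}{211} + 150 \left(\frac{1}{3} - \left(-10 + 8\right)\right) = \frac{408}{211} + 150 \left(\frac{1}{3} - -2\right) = \frac{408}{211} + 150 \left(\frac{1}{3} + 2\right) = \frac{408}{211} + 150 \cdot \frac{7}{3} = \frac{408}{211} + 350 = \frac{74258}{211}$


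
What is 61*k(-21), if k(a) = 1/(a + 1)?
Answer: -61/20 ≈ -3.0500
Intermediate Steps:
k(a) = 1/(1 + a)
61*k(-21) = 61/(1 - 21) = 61/(-20) = 61*(-1/20) = -61/20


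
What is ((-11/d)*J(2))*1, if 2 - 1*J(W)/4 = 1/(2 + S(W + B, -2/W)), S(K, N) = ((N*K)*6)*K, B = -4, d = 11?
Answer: -90/11 ≈ -8.1818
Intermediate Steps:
S(K, N) = 6*N*K² (S(K, N) = ((K*N)*6)*K = (6*K*N)*K = 6*N*K²)
J(W) = 8 - 4/(2 - 12*(-4 + W)²/W) (J(W) = 8 - 4/(2 + 6*(-2/W)*(W - 4)²) = 8 - 4/(2 + 6*(-2/W)*(-4 + W)²) = 8 - 4/(2 - 12*(-4 + W)²/W))
((-11/d)*J(2))*1 = ((-11/11)*(6*(2 - 8*(-4 + 2)²)/(2 - 6*(-4 + 2)²)))*1 = ((-11*1/11)*(6*(2 - 8*(-2)²)/(2 - 6*(-2)²)))*1 = -6*(2 - 8*4)/(2 - 6*4)*1 = -6*(2 - 32)/(2 - 24)*1 = -6*(-30)/(-22)*1 = -6*(-1)*(-30)/22*1 = -1*90/11*1 = -90/11*1 = -90/11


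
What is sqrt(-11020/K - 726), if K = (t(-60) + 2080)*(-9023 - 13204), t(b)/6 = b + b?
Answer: I*sqrt(414625430750115)/755718 ≈ 26.944*I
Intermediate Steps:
t(b) = 12*b (t(b) = 6*(b + b) = 6*(2*b) = 12*b)
K = -30228720 (K = (12*(-60) + 2080)*(-9023 - 13204) = (-720 + 2080)*(-22227) = 1360*(-22227) = -30228720)
sqrt(-11020/K - 726) = sqrt(-11020/(-30228720) - 726) = sqrt(-11020*(-1/30228720) - 726) = sqrt(551/1511436 - 726) = sqrt(-1097301985/1511436) = I*sqrt(414625430750115)/755718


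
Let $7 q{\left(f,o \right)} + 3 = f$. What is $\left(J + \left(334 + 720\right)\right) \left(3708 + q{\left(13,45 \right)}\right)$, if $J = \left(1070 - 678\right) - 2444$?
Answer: $- \frac{25914068}{7} \approx -3.702 \cdot 10^{6}$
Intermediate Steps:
$q{\left(f,o \right)} = - \frac{3}{7} + \frac{f}{7}$
$J = -2052$ ($J = 392 - 2444 = -2052$)
$\left(J + \left(334 + 720\right)\right) \left(3708 + q{\left(13,45 \right)}\right) = \left(-2052 + \left(334 + 720\right)\right) \left(3708 + \left(- \frac{3}{7} + \frac{1}{7} \cdot 13\right)\right) = \left(-2052 + 1054\right) \left(3708 + \left(- \frac{3}{7} + \frac{13}{7}\right)\right) = - 998 \left(3708 + \frac{10}{7}\right) = \left(-998\right) \frac{25966}{7} = - \frac{25914068}{7}$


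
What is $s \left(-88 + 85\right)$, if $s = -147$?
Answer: $441$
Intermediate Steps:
$s \left(-88 + 85\right) = - 147 \left(-88 + 85\right) = \left(-147\right) \left(-3\right) = 441$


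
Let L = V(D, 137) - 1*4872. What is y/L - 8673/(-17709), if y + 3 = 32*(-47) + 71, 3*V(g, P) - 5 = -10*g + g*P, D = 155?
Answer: -5380595/14975911 ≈ -0.35928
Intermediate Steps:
V(g, P) = 5/3 - 10*g/3 + P*g/3 (V(g, P) = 5/3 + (-10*g + g*P)/3 = 5/3 + (-10*g + P*g)/3 = 5/3 + (-10*g/3 + P*g/3) = 5/3 - 10*g/3 + P*g/3)
y = -1436 (y = -3 + (32*(-47) + 71) = -3 + (-1504 + 71) = -3 - 1433 = -1436)
L = 5074/3 (L = (5/3 - 10/3*155 + (⅓)*137*155) - 1*4872 = (5/3 - 1550/3 + 21235/3) - 4872 = 19690/3 - 4872 = 5074/3 ≈ 1691.3)
y/L - 8673/(-17709) = -1436/5074/3 - 8673/(-17709) = -1436*3/5074 - 8673*(-1/17709) = -2154/2537 + 2891/5903 = -5380595/14975911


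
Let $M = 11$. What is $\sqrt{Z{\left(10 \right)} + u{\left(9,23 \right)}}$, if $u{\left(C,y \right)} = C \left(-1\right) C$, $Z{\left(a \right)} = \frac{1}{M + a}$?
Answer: $\frac{10 i \sqrt{357}}{21} \approx 8.9974 i$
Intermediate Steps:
$Z{\left(a \right)} = \frac{1}{11 + a}$
$u{\left(C,y \right)} = - C^{2}$ ($u{\left(C,y \right)} = - C C = - C^{2}$)
$\sqrt{Z{\left(10 \right)} + u{\left(9,23 \right)}} = \sqrt{\frac{1}{11 + 10} - 9^{2}} = \sqrt{\frac{1}{21} - 81} = \sqrt{- \frac{1700}{21}} = \frac{10 i \sqrt{357}}{21}$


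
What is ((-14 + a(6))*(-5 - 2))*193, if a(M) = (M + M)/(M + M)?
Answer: 17563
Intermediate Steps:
a(M) = 1 (a(M) = (2*M)/((2*M)) = (2*M)*(1/(2*M)) = 1)
((-14 + a(6))*(-5 - 2))*193 = ((-14 + 1)*(-5 - 2))*193 = -13*(-7)*193 = 91*193 = 17563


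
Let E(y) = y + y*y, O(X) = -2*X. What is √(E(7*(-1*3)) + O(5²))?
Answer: √370 ≈ 19.235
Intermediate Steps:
E(y) = y + y²
√(E(7*(-1*3)) + O(5²)) = √((7*(-1*3))*(1 + 7*(-1*3)) - 2*5²) = √((7*(-3))*(1 + 7*(-3)) - 2*25) = √(-21*(1 - 21) - 50) = √(-21*(-20) - 50) = √(420 - 50) = √370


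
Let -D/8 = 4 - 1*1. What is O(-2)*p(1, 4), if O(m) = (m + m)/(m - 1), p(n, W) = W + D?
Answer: -80/3 ≈ -26.667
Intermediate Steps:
D = -24 (D = -8*(4 - 1*1) = -8*(4 - 1) = -8*3 = -24)
p(n, W) = -24 + W (p(n, W) = W - 24 = -24 + W)
O(m) = 2*m/(-1 + m) (O(m) = (2*m)/(-1 + m) = 2*m/(-1 + m))
O(-2)*p(1, 4) = (2*(-2)/(-1 - 2))*(-24 + 4) = (2*(-2)/(-3))*(-20) = (2*(-2)*(-1/3))*(-20) = (4/3)*(-20) = -80/3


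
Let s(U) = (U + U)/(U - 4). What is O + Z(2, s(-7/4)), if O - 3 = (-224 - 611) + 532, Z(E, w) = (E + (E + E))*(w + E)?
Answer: -6540/23 ≈ -284.35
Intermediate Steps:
s(U) = 2*U/(-4 + U) (s(U) = (2*U)/(-4 + U) = 2*U/(-4 + U))
Z(E, w) = 3*E*(E + w) (Z(E, w) = (E + 2*E)*(E + w) = (3*E)*(E + w) = 3*E*(E + w))
O = -300 (O = 3 + ((-224 - 611) + 532) = 3 + (-835 + 532) = 3 - 303 = -300)
O + Z(2, s(-7/4)) = -300 + 3*2*(2 + 2*(-7/4)/(-4 - 7/4)) = -300 + 3*2*(2 + 2*(-7/4)/(-23/4)) = -300 + 3*2*(2 + 2*(-7/4)*(-4/23)) = -300 + 3*2*(2 + 14/23) = -300 + 3*2*(60/23) = -300 + 360/23 = -6540/23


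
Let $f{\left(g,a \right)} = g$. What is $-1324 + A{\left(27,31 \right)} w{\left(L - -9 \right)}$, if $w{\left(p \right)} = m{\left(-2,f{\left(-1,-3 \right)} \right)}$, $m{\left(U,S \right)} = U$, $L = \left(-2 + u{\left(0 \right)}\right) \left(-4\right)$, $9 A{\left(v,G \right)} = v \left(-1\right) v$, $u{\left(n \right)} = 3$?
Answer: $-1162$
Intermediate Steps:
$A{\left(v,G \right)} = - \frac{v^{2}}{9}$ ($A{\left(v,G \right)} = \frac{v \left(-1\right) v}{9} = \frac{- v v}{9} = \frac{\left(-1\right) v^{2}}{9} = - \frac{v^{2}}{9}$)
$L = -4$ ($L = \left(-2 + 3\right) \left(-4\right) = 1 \left(-4\right) = -4$)
$w{\left(p \right)} = -2$
$-1324 + A{\left(27,31 \right)} w{\left(L - -9 \right)} = -1324 + - \frac{27^{2}}{9} \left(-2\right) = -1324 + \left(- \frac{1}{9}\right) 729 \left(-2\right) = -1324 - -162 = -1324 + 162 = -1162$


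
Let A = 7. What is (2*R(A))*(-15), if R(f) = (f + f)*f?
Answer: -2940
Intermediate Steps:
R(f) = 2*f² (R(f) = (2*f)*f = 2*f²)
(2*R(A))*(-15) = (2*(2*7²))*(-15) = (2*(2*49))*(-15) = (2*98)*(-15) = 196*(-15) = -2940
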